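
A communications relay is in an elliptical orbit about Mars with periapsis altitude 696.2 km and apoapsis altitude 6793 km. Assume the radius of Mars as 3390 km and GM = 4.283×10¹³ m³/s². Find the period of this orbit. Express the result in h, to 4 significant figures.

r_p = 3390 + 696.2 = 4086.2 km = 4.0862×10⁶ m.
r_a = 3390 + 6793 = 10183 km = 1.0183×10⁷ m.
Semi-major axis a = (r_p + r_a)/2 = (4086.2 + 10183)/2 = 7134.6 km = 7.135×10⁶ m.
By Kepler's third law T = 2π√(a³/μ) = 2π × 2.912×10³ = 1.830×10⁴ s.
= 5.082 h.

T ≈ 5.082 h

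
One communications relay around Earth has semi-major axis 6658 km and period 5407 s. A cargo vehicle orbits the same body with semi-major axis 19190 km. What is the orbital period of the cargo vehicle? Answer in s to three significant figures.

T₂ ≈ 26500 s

Kepler's third law: T² ∝ a³, so T₂ = T₁ (a₂/a₁)^(3/2).
a₂/a₁ = 2.882, (a₂/a₁)^(3/2) = 4.893.
T₂ = 5407 × 4.893 = 26460 s.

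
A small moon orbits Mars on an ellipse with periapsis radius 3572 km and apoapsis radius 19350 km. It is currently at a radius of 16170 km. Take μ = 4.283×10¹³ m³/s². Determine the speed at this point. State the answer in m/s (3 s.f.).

Semi-major axis a = (r_p + r_a)/2 = 11461 km = 1.146×10⁷ m.
Vis-viva: v² = μ(2/r − 1/a) = 4.283×10¹³ × (1.237×10⁻⁷ − 8.725×10⁻⁸) = 1.560×10⁶ m²/s².
v = 1249 m/s.

v ≈ 1250 m/s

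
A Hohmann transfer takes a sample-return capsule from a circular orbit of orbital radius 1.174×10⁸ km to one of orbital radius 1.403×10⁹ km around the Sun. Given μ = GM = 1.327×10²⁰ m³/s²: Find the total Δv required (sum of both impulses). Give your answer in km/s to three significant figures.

Δv_total ≈ 18.0 km/s

r₁ = 1.174×10⁸ km = 1.174×10¹¹ m.
r₂ = 1.403×10⁹ km = 1.403×10¹² m.
Transfer ellipse a_t = (r₁ + r₂)/2 = 7.602×10¹¹ m.
At r₁: circular v_c1 = √(μ/r₁) = 33620 m/s; transfer-perihelion v_p = √[μ(2/r₁ − 1/a_t)] = 45670 m/s.
Δv₁ = v_p − v_c1 = 12050 m/s.
At r₂: circular v_c2 = √(μ/r₂) = 9725 m/s; transfer-aphelion v_a = √[μ(2/r₂ − 1/a_t)] = 3822 m/s.
Δv₂ = v_c2 − v_a = 5904 m/s.
Total Δv = Δv₁ + Δv₂ = 17960 m/s = 17.96 km/s.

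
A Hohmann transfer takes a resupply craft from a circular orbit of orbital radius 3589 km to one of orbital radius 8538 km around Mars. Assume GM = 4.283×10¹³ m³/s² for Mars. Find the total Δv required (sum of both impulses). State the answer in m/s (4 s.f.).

Δv_total ≈ 1161 m/s

r₁ = 3589 km = 3.589×10⁶ m.
r₂ = 8538 km = 8.538×10⁶ m.
Transfer ellipse a_t = (r₁ + r₂)/2 = 6.064×10⁶ m.
At r₁: circular v_c1 = √(μ/r₁) = 3455 m/s; transfer-periapsis v_p = √[μ(2/r₁ − 1/a_t)] = 4099 m/s.
Δv₁ = v_p − v_c1 = 644.7 m/s.
At r₂: circular v_c2 = √(μ/r₂) = 2240 m/s; transfer-apoapsis v_a = √[μ(2/r₂ − 1/a_t)] = 1723 m/s.
Δv₂ = v_c2 − v_a = 516.6 m/s.
Total Δv = Δv₁ + Δv₂ = 1161 m/s.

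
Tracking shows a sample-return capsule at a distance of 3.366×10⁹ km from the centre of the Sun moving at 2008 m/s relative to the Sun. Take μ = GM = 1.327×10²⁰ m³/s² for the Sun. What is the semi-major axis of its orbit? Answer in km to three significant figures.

a ≈ 1.77×10⁹ km

r = 3.366×10¹² m.
Vis-viva rearranged: 1/a = 2/r − v²/μ = 5.942×10⁻¹³ − 3.038×10⁻¹⁴ = 5.638×10⁻¹³ m⁻¹.
a = 1.774×10¹² m = 1.7737×10⁹ km.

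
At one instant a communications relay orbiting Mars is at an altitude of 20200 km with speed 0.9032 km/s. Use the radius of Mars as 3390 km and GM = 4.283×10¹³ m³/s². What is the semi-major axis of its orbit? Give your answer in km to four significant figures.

r = 3390 + 20200 = 23590 km = 2.359×10⁷ m.
Specific orbital energy ε = v²/2 − μ/r = (903.2)²/2 − 4.283×10¹³/2.359×10⁷ = -1.408×10⁶ J/kg.
Since ε = −μ/(2a), a = −μ/(2ε) = 1.521×10⁷ m = 15213 km.

a ≈ 15210 km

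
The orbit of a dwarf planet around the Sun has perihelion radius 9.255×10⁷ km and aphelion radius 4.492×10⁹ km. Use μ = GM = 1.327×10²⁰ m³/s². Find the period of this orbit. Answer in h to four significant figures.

T ≈ 525800 h

Semi-major axis a = (r_p + r_a)/2 = (9.2550×10⁷ + 4.4920×10⁹)/2 = 2.2923×10⁹ km = 2.292×10¹² m.
By Kepler's third law T = 2π√(a³/μ) = 2π × 3.013×10⁸ = 1.893×10⁹ s.
= 5.258×10⁵ h.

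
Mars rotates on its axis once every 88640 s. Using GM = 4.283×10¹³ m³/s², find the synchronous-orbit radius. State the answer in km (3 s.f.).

r_sync ≈ 20400 km

A synchronous orbit has period T, so by Kepler's third law a = (μT²/4π²)^(1/3).
μT²/4π² = 4.283×10¹³ × (8.864×10⁴)² / 39.48 = 8.524×10²¹ m³.
a = 2.043×10⁷ m = 20428 km.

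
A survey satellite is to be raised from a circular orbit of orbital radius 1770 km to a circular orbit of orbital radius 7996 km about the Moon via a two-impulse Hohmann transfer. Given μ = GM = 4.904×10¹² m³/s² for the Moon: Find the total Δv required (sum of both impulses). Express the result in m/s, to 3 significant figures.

r₁ = 1770 km = 1.770×10⁶ m.
r₂ = 7996 km = 7.996×10⁶ m.
Transfer ellipse a_t = (r₁ + r₂)/2 = 4.883×10⁶ m.
At r₁: circular v_c1 = √(μ/r₁) = 1665 m/s; transfer-perilune v_p = √[μ(2/r₁ − 1/a_t)] = 2130 m/s.
Δv₁ = v_p − v_c1 = 465.5 m/s.
At r₂: circular v_c2 = √(μ/r₂) = 783.1 m/s; transfer-apolune v_a = √[μ(2/r₂ − 1/a_t)] = 471.5 m/s.
Δv₂ = v_c2 − v_a = 311.6 m/s.
Total Δv = Δv₁ + Δv₂ = 777.1 m/s.

Δv_total ≈ 777 m/s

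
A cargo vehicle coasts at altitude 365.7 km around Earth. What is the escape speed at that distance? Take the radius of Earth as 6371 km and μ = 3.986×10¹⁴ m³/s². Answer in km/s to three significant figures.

v_esc ≈ 10.9 km/s

r = 6371 + 365.7 = 6736.7 km = 6.7367×10⁶ m.
Escape speed v_esc = √(2μ/r) = √(2 × 3.986×10¹⁴ / 6.737×10⁶) = √(1.183×10⁸) = 10880 m/s.
= 10.88 km/s.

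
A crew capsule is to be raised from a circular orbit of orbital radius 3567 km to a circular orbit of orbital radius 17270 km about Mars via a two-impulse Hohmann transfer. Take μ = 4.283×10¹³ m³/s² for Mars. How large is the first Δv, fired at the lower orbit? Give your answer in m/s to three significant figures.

Δv ≈ 996 m/s

r₁ = 3567 km = 3.567×10⁶ m.
r₂ = 17270 km = 1.727×10⁷ m.
Transfer ellipse a_t = (r₁ + r₂)/2 = 1.042×10⁷ m.
At r₁: circular v_c1 = √(μ/r₁) = 3465 m/s; transfer-periapsis v_p = √[μ(2/r₁ − 1/a_t)] = 4461 m/s.
Δv₁ = v_p − v_c1 = 996.2 m/s.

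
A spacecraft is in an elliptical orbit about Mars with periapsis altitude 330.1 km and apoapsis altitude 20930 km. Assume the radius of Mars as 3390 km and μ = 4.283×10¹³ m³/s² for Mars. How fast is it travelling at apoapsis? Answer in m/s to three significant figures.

v ≈ 684 m/s

r_p = 3390 + 330.1 = 3720.1 km = 3.7201×10⁶ m.
r_a = 3390 + 20930 = 24320 km = 2.4320×10⁷ m.
Semi-major axis a = (r_p + r_a)/2 = 14020 km = 1.402×10⁷ m.
Vis-viva: v² = μ(2/r − 1/a) = 4.283×10¹³ × (8.224×10⁻⁸ − 7.133×10⁻⁸) = 4.673×10⁵ m²/s².
v = 683.6 m/s.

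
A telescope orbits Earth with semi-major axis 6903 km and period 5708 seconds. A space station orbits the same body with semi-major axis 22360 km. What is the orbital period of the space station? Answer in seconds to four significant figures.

Kepler's third law: T² ∝ a³, so T₂ = T₁ (a₂/a₁)^(3/2).
a₂/a₁ = 3.239, (a₂/a₁)^(3/2) = 5.830.
T₂ = 5708 × 5.830 = 33280 seconds.

T₂ ≈ 33280 seconds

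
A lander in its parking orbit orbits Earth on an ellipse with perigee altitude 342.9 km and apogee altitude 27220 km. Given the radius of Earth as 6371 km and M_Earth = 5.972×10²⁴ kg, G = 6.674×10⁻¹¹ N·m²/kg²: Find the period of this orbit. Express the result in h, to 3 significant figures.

T ≈ 7.91 h

μ = GM = 6.674×10⁻¹¹ × 5.972×10²⁴ = 3.986×10¹⁴ m³/s².
r_p = 6371 + 342.9 = 6713.9 km = 6.7139×10⁶ m.
r_a = 6371 + 27220 = 33591 km = 3.3591×10⁷ m.
Semi-major axis a = (r_p + r_a)/2 = (6713.9 + 33591)/2 = 20152 km = 2.015×10⁷ m.
By Kepler's third law T = 2π√(a³/μ) = 2π × 4.531×10³ = 2.847×10⁴ s.
= 7.909 h.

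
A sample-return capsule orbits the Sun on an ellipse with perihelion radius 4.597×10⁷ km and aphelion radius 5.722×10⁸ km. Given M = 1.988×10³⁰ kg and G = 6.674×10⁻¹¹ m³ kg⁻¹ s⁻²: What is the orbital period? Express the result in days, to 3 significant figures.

μ = GM = 6.674×10⁻¹¹ × 1.988×10³⁰ = 1.327×10²⁰ m³/s².
Semi-major axis a = (r_p + r_a)/2 = (4.5970×10⁷ + 5.7220×10⁸)/2 = 3.0908×10⁸ km = 3.091×10¹¹ m.
By Kepler's third law T = 2π√(a³/μ) = 2π × 1.492×10⁷ = 9.373×10⁷ s.
= 1085 days.

T ≈ 1080 days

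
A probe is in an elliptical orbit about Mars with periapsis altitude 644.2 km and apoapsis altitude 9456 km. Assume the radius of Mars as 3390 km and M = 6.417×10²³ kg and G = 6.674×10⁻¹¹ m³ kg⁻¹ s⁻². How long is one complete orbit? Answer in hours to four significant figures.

T ≈ 6.539 hours

μ = GM = 6.674×10⁻¹¹ × 6.417×10²³ = 4.283×10¹³ m³/s².
r_p = 3390 + 644.2 = 4034.2 km = 4.0342×10⁶ m.
r_a = 3390 + 9456 = 12846 km = 1.2846×10⁷ m.
Semi-major axis a = (r_p + r_a)/2 = (4034.2 + 12846)/2 = 8440.1 km = 8.440×10⁶ m.
By Kepler's third law T = 2π√(a³/μ) = 2π × 3.747×10³ = 2.354×10⁴ s.
= 6.539 hours.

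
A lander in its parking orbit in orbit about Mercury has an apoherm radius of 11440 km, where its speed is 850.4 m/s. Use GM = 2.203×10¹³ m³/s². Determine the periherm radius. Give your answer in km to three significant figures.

periherm radius ≈ 2640 km

r_a = 1.144×10⁷ m.
Specific energy ε = v²/2 − μ/r = -1.564×10⁶ J/kg, so a = −μ/(2ε) = 7.042×10⁶ m.
The apsides satisfy r_p + r_a = 2a, so the periherm radius is 2a − r_a = 2.645×10⁶ m = 2644.7 km.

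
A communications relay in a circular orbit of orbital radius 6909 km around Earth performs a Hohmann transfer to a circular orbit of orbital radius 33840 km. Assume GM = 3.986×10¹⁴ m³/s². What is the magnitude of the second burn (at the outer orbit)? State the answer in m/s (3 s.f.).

r₁ = 6909 km = 6.909×10⁶ m.
r₂ = 33840 km = 3.384×10⁷ m.
Transfer ellipse a_t = (r₁ + r₂)/2 = 2.037×10⁷ m.
At r₁: circular v_c1 = √(μ/r₁) = 7596 m/s; transfer-perigee v_p = √[μ(2/r₁ − 1/a_t)] = 9789 m/s.
At r₂: circular v_c2 = √(μ/r₂) = 3432 m/s; transfer-apogee v_a = √[μ(2/r₂ − 1/a_t)] = 1999 m/s.
Δv₂ = v_c2 − v_a = 1433 m/s.

Δv ≈ 1430 m/s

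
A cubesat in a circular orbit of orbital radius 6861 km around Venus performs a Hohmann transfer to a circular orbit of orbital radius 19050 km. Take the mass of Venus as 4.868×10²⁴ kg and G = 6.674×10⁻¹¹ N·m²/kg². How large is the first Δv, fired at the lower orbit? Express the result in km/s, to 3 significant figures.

Δv ≈ 1.46 km/s

μ = GM = 6.674×10⁻¹¹ × 4.868×10²⁴ = 3.249×10¹⁴ m³/s².
r₁ = 6861 km = 6.861×10⁶ m.
r₂ = 19050 km = 1.905×10⁷ m.
Transfer ellipse a_t = (r₁ + r₂)/2 = 1.296×10⁷ m.
At r₁: circular v_c1 = √(μ/r₁) = 6881 m/s; transfer-periapsis v_p = √[μ(2/r₁ − 1/a_t)] = 8344 m/s.
Δv₁ = v_p − v_c1 = 1463 m/s.
= 1.463 km/s.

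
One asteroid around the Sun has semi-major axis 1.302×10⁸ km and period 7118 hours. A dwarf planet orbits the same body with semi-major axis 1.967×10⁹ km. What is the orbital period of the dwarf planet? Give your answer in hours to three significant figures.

T₂ ≈ 4.18×10⁵ hours

Kepler's third law: T² ∝ a³, so T₂ = T₁ (a₂/a₁)^(3/2).
a₂/a₁ = 15.11, (a₂/a₁)^(3/2) = 58.72.
T₂ = 7118 × 58.72 = 4.180×10⁵ hours.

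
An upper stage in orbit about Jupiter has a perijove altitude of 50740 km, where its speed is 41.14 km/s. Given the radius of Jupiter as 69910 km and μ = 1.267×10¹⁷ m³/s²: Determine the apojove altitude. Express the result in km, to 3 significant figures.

apojove altitude ≈ 4.31×10⁵ km

r_p = 69910 + 50740 = 1.2065×10⁵ km = 1.206×10⁸ m.
Specific energy ε = v²/2 − μ/r = -2.039×10⁸ J/kg, so a = −μ/(2ε) = 3.107×10⁸ m.
The apsides satisfy r_p + r_a = 2a, so the apojove radius is 2a − r_p = 5.007×10⁸ m = 5.0075×10⁵ km.
Apojove altitude = 5.0075×10⁵ − 69910 = 4.3084×10⁵ km.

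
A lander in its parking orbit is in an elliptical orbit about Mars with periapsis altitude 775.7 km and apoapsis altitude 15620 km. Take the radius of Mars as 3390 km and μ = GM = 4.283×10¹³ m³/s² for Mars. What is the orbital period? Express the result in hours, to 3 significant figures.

r_p = 3390 + 775.7 = 4165.7 km = 4.1657×10⁶ m.
r_a = 3390 + 15620 = 19010 km = 1.9010×10⁷ m.
Semi-major axis a = (r_p + r_a)/2 = (4165.7 + 19010)/2 = 11588 km = 1.159×10⁷ m.
By Kepler's third law T = 2π√(a³/μ) = 2π × 6.027×10³ = 3.787×10⁴ s.
= 10.52 hours.

T ≈ 10.5 hours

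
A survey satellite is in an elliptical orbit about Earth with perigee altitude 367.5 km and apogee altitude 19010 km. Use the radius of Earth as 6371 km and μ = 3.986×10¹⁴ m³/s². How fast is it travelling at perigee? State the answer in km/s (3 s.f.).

r_p = 6371 + 367.5 = 6738.5 km = 6.7385×10⁶ m.
r_a = 6371 + 19010 = 25381 km = 2.5381×10⁷ m.
Semi-major axis a = (r_p + r_a)/2 = 16060 km = 1.606×10⁷ m.
Vis-viva: v² = μ(2/r − 1/a) = 3.986×10¹⁴ × (2.968×10⁻⁷ − 6.227×10⁻⁸) = 9.349×10⁷ m²/s².
v = 9669 m/s = 9.669 km/s.

v ≈ 9.67 km/s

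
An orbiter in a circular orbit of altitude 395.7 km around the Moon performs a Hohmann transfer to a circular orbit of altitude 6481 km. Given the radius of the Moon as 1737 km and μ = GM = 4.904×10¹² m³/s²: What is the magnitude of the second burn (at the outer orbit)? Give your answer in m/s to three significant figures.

r₁ = 1737 + 395.7 = 2132.7 km = 2.1327×10⁶ m.
r₂ = 1737 + 6481 = 8218.0 km = 8.2180×10⁶ m.
Transfer ellipse a_t = (r₁ + r₂)/2 = 5.175×10⁶ m.
At r₁: circular v_c1 = √(μ/r₁) = 1516 m/s; transfer-perilune v_p = √[μ(2/r₁ − 1/a_t)] = 1911 m/s.
At r₂: circular v_c2 = √(μ/r₂) = 772.5 m/s; transfer-apolune v_a = √[μ(2/r₂ − 1/a_t)] = 495.9 m/s.
Δv₂ = v_c2 − v_a = 276.6 m/s.

Δv ≈ 277 m/s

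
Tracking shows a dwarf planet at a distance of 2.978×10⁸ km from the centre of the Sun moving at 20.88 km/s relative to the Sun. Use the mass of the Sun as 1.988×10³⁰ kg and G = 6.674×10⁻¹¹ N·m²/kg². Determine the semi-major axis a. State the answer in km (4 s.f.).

a ≈ 2.915×10⁸ km

μ = GM = 6.674×10⁻¹¹ × 1.988×10³⁰ = 1.327×10²⁰ m³/s².
r = 2.978×10¹¹ m.
Specific orbital energy ε = v²/2 − μ/r = (20880)²/2 − 1.327×10²⁰/2.978×10¹¹ = -2.275×10⁸ J/kg.
Since ε = −μ/(2a), a = −μ/(2ε) = 2.915×10¹¹ m = 2.9155×10⁸ km.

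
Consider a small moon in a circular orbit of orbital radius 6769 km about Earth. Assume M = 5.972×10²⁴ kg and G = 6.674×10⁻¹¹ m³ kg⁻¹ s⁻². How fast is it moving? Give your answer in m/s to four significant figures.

v ≈ 7673 m/s

μ = GM = 6.674×10⁻¹¹ × 5.972×10²⁴ = 3.986×10¹⁴ m³/s².
r = 6769 km = 6.769×10⁶ m.
For a circular orbit v = √(μ/r) = √(3.986×10¹⁴ / 6.769×10⁶) = √(5.888×10⁷) = 7673 m/s.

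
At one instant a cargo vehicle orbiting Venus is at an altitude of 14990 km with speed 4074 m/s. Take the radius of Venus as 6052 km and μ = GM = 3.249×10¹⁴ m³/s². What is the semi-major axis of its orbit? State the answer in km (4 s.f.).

r = 6052 + 14990 = 21042 km = 2.104×10⁷ m.
Specific orbital energy ε = v²/2 − μ/r = (4074)²/2 − 3.249×10¹⁴/2.104×10⁷ = -7.142×10⁶ J/kg.
Since ε = −μ/(2a), a = −μ/(2ε) = 2.275×10⁷ m = 22746 km.

a ≈ 22750 km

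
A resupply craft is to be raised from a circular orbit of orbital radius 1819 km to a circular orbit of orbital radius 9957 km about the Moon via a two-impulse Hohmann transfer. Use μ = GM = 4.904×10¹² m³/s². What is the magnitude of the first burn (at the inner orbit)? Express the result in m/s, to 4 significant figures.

r₁ = 1819 km = 1.819×10⁶ m.
r₂ = 9957 km = 9.957×10⁶ m.
Transfer ellipse a_t = (r₁ + r₂)/2 = 5.888×10⁶ m.
At r₁: circular v_c1 = √(μ/r₁) = 1642 m/s; transfer-perilune v_p = √[μ(2/r₁ − 1/a_t)] = 2135 m/s.
Δv₁ = v_p − v_c1 = 493.3 m/s.

Δv ≈ 493.3 m/s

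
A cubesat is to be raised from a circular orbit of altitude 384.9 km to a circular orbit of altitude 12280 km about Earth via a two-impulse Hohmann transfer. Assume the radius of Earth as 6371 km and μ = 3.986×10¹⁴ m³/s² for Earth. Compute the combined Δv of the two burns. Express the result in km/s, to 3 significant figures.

Δv_total ≈ 2.88 km/s

r₁ = 6371 + 384.9 = 6755.9 km = 6.7559×10⁶ m.
r₂ = 6371 + 12280 = 18651 km = 1.8651×10⁷ m.
Transfer ellipse a_t = (r₁ + r₂)/2 = 1.270×10⁷ m.
At r₁: circular v_c1 = √(μ/r₁) = 7681 m/s; transfer-perigee v_p = √[μ(2/r₁ − 1/a_t)] = 9307 m/s.
Δv₁ = v_p − v_c1 = 1626 m/s.
At r₂: circular v_c2 = √(μ/r₂) = 4623 m/s; transfer-apogee v_a = √[μ(2/r₂ − 1/a_t)] = 3371 m/s.
Δv₂ = v_c2 − v_a = 1252 m/s.
Total Δv = Δv₁ + Δv₂ = 2878 m/s = 2.878 km/s.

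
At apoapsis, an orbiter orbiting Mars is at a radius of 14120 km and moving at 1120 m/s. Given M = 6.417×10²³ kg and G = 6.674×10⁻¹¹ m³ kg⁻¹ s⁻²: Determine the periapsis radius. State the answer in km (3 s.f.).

periapsis radius ≈ 3680 km

μ = GM = 6.674×10⁻¹¹ × 6.417×10²³ = 4.283×10¹³ m³/s².
r_a = 1.412×10⁷ m.
Specific energy ε = v²/2 − μ/r = -2.406×10⁶ J/kg, so a = −μ/(2ε) = 8.901×10⁶ m.
The apsides satisfy r_p + r_a = 2a, so the periapsis radius is 2a − r_a = 3.681×10⁶ m = 3681.0 km.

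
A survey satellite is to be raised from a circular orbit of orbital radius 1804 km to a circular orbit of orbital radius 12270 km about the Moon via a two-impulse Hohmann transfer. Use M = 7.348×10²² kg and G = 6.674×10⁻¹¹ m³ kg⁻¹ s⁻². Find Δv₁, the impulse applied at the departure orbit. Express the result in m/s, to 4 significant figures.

μ = GM = 6.674×10⁻¹¹ × 7.348×10²² = 4.904×10¹² m³/s².
r₁ = 1804 km = 1.804×10⁶ m.
r₂ = 12270 km = 1.227×10⁷ m.
Transfer ellipse a_t = (r₁ + r₂)/2 = 7.037×10⁶ m.
At r₁: circular v_c1 = √(μ/r₁) = 1649 m/s; transfer-perilune v_p = √[μ(2/r₁ − 1/a_t)] = 2177 m/s.
Δv₁ = v_p − v_c1 = 528.4 m/s.

Δv ≈ 528.4 m/s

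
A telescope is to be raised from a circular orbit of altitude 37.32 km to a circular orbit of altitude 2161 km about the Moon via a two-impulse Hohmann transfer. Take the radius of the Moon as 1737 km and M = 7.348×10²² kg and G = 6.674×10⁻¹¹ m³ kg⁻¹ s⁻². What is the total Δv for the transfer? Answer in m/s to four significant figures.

μ = GM = 6.674×10⁻¹¹ × 7.348×10²² = 4.904×10¹² m³/s².
r₁ = 1737 + 37.32 = 1774.3 km = 1.7743×10⁶ m.
r₂ = 1737 + 2161 = 3898.0 km = 3.8980×10⁶ m.
Transfer ellipse a_t = (r₁ + r₂)/2 = 2.836×10⁶ m.
At r₁: circular v_c1 = √(μ/r₁) = 1663 m/s; transfer-perilune v_p = √[μ(2/r₁ − 1/a_t)] = 1949 m/s.
Δv₁ = v_p − v_c1 = 286.5 m/s.
At r₂: circular v_c2 = √(μ/r₂) = 1122 m/s; transfer-apolune v_a = √[μ(2/r₂ − 1/a_t)] = 887.2 m/s.
Δv₂ = v_c2 − v_a = 234.5 m/s.
Total Δv = Δv₁ + Δv₂ = 521.0 m/s.

Δv_total ≈ 521.0 m/s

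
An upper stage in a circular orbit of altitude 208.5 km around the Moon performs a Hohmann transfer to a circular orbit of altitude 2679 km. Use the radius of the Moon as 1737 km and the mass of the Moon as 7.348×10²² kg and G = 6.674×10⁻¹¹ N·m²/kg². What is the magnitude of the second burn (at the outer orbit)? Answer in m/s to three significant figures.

Δv ≈ 230 m/s

μ = GM = 6.674×10⁻¹¹ × 7.348×10²² = 4.904×10¹² m³/s².
r₁ = 1737 + 208.5 = 1945.5 km = 1.9455×10⁶ m.
r₂ = 1737 + 2679 = 4416.0 km = 4.4160×10⁶ m.
Transfer ellipse a_t = (r₁ + r₂)/2 = 3.181×10⁶ m.
At r₁: circular v_c1 = √(μ/r₁) = 1588 m/s; transfer-perilune v_p = √[μ(2/r₁ − 1/a_t)] = 1871 m/s.
At r₂: circular v_c2 = √(μ/r₂) = 1054 m/s; transfer-apolune v_a = √[μ(2/r₂ − 1/a_t)] = 824.2 m/s.
Δv₂ = v_c2 − v_a = 229.6 m/s.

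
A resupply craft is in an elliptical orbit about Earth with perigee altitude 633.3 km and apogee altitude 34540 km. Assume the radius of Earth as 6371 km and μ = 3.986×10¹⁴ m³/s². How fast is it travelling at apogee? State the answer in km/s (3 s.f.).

r_p = 6371 + 633.3 = 7004.3 km = 7.0043×10⁶ m.
r_a = 6371 + 34540 = 40911 km = 4.0911×10⁷ m.
Semi-major axis a = (r_p + r_a)/2 = 23958 km = 2.396×10⁷ m.
Vis-viva: v² = μ(2/r − 1/a) = 3.986×10¹⁴ × (4.889×10⁻⁸ − 4.174×10⁻⁸) = 2.849×10⁶ m²/s².
v = 1688 m/s = 1.688 km/s.

v ≈ 1.69 km/s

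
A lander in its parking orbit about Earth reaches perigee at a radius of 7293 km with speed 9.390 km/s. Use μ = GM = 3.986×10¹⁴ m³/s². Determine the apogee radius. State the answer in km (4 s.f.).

apogee radius ≈ 30420 km

r_p = 7.293×10⁶ m.
Specific energy ε = v²/2 − μ/r = -1.057×10⁷ J/kg, so a = −μ/(2ε) = 1.886×10⁷ m.
The apsides satisfy r_p + r_a = 2a, so the apogee radius is 2a − r_p = 3.042×10⁷ m = 30421 km.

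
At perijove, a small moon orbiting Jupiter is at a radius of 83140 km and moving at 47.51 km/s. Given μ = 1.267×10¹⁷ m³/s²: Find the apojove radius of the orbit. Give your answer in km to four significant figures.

apojove radius ≈ 2.373×10⁵ km

r_p = 8.314×10⁷ m.
Specific energy ε = v²/2 − μ/r = -3.953×10⁸ J/kg, so a = −μ/(2ε) = 1.602×10⁸ m.
The apsides satisfy r_p + r_a = 2a, so the apojove radius is 2a − r_p = 2.373×10⁸ m = 2.3735×10⁵ km.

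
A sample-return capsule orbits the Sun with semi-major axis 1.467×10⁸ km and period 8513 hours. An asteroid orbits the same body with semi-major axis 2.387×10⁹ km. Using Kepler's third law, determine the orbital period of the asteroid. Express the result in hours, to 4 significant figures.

Kepler's third law: T² ∝ a³, so T₂ = T₁ (a₂/a₁)^(3/2).
a₂/a₁ = 16.27, (a₂/a₁)^(3/2) = 65.63.
T₂ = 8513 × 65.63 = 5.587×10⁵ hours.

T₂ ≈ 5.587×10⁵ hours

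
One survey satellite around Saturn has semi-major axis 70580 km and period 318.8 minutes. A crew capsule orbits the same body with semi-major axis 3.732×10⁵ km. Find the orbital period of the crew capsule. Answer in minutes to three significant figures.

Kepler's third law: T² ∝ a³, so T₂ = T₁ (a₂/a₁)^(3/2).
a₂/a₁ = 5.288, (a₂/a₁)^(3/2) = 12.16.
T₂ = 318.8 × 12.16 = 3876 minutes.

T₂ ≈ 3880 minutes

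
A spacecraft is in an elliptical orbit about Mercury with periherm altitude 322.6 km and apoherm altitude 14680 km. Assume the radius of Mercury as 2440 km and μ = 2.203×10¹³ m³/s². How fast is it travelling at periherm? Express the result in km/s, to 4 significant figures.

v ≈ 3.706 km/s

r_p = 2440 + 322.6 = 2762.6 km = 2.7626×10⁶ m.
r_a = 2440 + 14680 = 17120 km = 1.7120×10⁷ m.
Semi-major axis a = (r_p + r_a)/2 = 9941.3 km = 9.941×10⁶ m.
Vis-viva: v² = μ(2/r − 1/a) = 2.203×10¹³ × (7.240×10⁻⁷ − 1.006×10⁻⁷) = 1.373×10⁷ m²/s².
v = 3706 m/s = 3.706 km/s.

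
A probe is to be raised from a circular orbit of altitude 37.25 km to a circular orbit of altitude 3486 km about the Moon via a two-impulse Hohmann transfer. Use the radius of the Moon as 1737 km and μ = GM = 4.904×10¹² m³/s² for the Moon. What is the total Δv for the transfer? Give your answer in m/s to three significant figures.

r₁ = 1737 + 37.25 = 1774.2 km = 1.7742×10⁶ m.
r₂ = 1737 + 3486 = 5223.0 km = 5.2230×10⁶ m.
Transfer ellipse a_t = (r₁ + r₂)/2 = 3.499×10⁶ m.
At r₁: circular v_c1 = √(μ/r₁) = 1663 m/s; transfer-perilune v_p = √[μ(2/r₁ − 1/a_t)] = 2031 m/s.
Δv₁ = v_p − v_c1 = 368.8 m/s.
At r₂: circular v_c2 = √(μ/r₂) = 969.0 m/s; transfer-apolune v_a = √[μ(2/r₂ − 1/a_t)] = 690.0 m/s.
Δv₂ = v_c2 − v_a = 278.9 m/s.
Total Δv = Δv₁ + Δv₂ = 647.7 m/s.

Δv_total ≈ 648 m/s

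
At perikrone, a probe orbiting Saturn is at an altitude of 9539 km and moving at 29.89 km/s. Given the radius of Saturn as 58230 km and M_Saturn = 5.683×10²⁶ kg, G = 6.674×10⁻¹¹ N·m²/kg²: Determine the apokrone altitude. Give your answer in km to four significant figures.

apokrone altitude ≈ 2.098×10⁵ km

μ = GM = 6.674×10⁻¹¹ × 5.683×10²⁶ = 3.793×10¹⁶ m³/s².
r_p = 58230 + 9539 = 67769 km = 6.777×10⁷ m.
Specific energy ε = v²/2 − μ/r = -1.130×10⁸ J/kg, so a = −μ/(2ε) = 1.679×10⁸ m.
The apsides satisfy r_p + r_a = 2a, so the apokrone radius is 2a − r_p = 2.680×10⁸ m = 2.6798×10⁵ km.
Apokrone altitude = 2.6798×10⁵ − 58230 = 2.0975×10⁵ km.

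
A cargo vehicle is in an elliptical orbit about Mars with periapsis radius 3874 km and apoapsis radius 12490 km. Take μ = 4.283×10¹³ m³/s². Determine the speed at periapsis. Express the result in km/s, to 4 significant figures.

v ≈ 4.108 km/s

Semi-major axis a = (r_p + r_a)/2 = 8182.0 km = 8.182×10⁶ m.
Vis-viva: v² = μ(2/r − 1/a) = 4.283×10¹³ × (5.163×10⁻⁷ − 1.222×10⁻⁷) = 1.688×10⁷ m²/s².
v = 4108 m/s = 4.108 km/s.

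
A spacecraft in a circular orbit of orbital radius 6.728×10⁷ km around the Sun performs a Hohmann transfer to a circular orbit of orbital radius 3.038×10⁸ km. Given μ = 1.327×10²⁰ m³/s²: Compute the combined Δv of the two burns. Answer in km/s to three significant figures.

r₁ = 6.728×10⁷ km = 6.728×10¹⁰ m.
r₂ = 3.038×10⁸ km = 3.038×10¹¹ m.
Transfer ellipse a_t = (r₁ + r₂)/2 = 1.855×10¹¹ m.
At r₁: circular v_c1 = √(μ/r₁) = 44410 m/s; transfer-perihelion v_p = √[μ(2/r₁ − 1/a_t)] = 56830 m/s.
Δv₁ = v_p − v_c1 = 12420 m/s.
At r₂: circular v_c2 = √(μ/r₂) = 20900 m/s; transfer-aphelion v_a = √[μ(2/r₂ − 1/a_t)] = 12590 m/s.
Δv₂ = v_c2 − v_a = 8314 m/s.
Total Δv = Δv₁ + Δv₂ = 20730 m/s = 20.73 km/s.

Δv_total ≈ 20.7 km/s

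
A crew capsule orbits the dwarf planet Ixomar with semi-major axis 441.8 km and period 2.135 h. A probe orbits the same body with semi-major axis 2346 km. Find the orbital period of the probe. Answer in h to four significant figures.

T₂ ≈ 26.12 h

Kepler's third law: T² ∝ a³, so T₂ = T₁ (a₂/a₁)^(3/2).
a₂/a₁ = 5.310, (a₂/a₁)^(3/2) = 12.24.
T₂ = 2.135 × 12.24 = 26.12 h.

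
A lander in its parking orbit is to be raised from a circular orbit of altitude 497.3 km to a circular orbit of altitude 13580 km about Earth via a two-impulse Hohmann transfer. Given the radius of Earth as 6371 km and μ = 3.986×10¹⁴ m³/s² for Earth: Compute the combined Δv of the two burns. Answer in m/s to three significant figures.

r₁ = 6371 + 497.3 = 6868.3 km = 6.8683×10⁶ m.
r₂ = 6371 + 13580 = 19951 km = 1.9951×10⁷ m.
Transfer ellipse a_t = (r₁ + r₂)/2 = 1.341×10⁷ m.
At r₁: circular v_c1 = √(μ/r₁) = 7618 m/s; transfer-perigee v_p = √[μ(2/r₁ − 1/a_t)] = 9292 m/s.
Δv₁ = v_p − v_c1 = 1674 m/s.
At r₂: circular v_c2 = √(μ/r₂) = 4470 m/s; transfer-apogee v_a = √[μ(2/r₂ − 1/a_t)] = 3199 m/s.
Δv₂ = v_c2 − v_a = 1271 m/s.
Total Δv = Δv₁ + Δv₂ = 2945 m/s.

Δv_total ≈ 2940 m/s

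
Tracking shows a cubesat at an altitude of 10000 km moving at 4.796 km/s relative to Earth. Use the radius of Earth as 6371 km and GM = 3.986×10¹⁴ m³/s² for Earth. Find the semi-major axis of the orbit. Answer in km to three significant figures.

a ≈ 15500 km

r = 6371 + 10000 = 16371 km = 1.637×10⁷ m.
Specific orbital energy ε = v²/2 − μ/r = (4796)²/2 − 3.986×10¹⁴/1.637×10⁷ = -1.285×10⁷ J/kg.
Since ε = −μ/(2a), a = −μ/(2ε) = 1.551×10⁷ m = 15513 km.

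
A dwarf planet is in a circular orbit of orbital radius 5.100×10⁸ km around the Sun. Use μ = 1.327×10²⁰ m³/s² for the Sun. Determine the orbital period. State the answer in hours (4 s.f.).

T ≈ 55180 hours

r = 5.100×10⁸ km = 5.100×10¹¹ m.
Kepler's third law: T = 2π√(r³/μ) = 2π√((5.100×10¹¹)³ / 1.327×10²⁰).
r³/μ = 9.996×10¹⁴ s², so T = 2π × 3.162×10⁷ = 1.987×10⁸ s.
Converting: 1.987×10⁸ s ÷ 3600 = 55180 hours.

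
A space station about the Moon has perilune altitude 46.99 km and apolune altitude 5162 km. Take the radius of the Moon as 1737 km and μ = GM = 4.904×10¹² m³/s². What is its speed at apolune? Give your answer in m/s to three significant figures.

r_p = 1737 + 46.99 = 1784.0 km = 1.7840×10⁶ m.
r_a = 1737 + 5162 = 6899.0 km = 6.8990×10⁶ m.
Semi-major axis a = (r_p + r_a)/2 = 4341.5 km = 4.341×10⁶ m.
Vis-viva: v² = μ(2/r − 1/a) = 4.904×10¹² × (2.899×10⁻⁷ − 2.303×10⁻⁷) = 2.921×10⁵ m²/s².
v = 540.5 m/s.

v ≈ 540 m/s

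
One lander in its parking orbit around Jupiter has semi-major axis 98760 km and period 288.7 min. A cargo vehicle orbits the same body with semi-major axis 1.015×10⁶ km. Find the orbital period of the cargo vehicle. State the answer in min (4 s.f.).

T₂ ≈ 9512 min

Kepler's third law: T² ∝ a³, so T₂ = T₁ (a₂/a₁)^(3/2).
a₂/a₁ = 10.28, (a₂/a₁)^(3/2) = 32.95.
T₂ = 288.7 × 32.95 = 9512 min.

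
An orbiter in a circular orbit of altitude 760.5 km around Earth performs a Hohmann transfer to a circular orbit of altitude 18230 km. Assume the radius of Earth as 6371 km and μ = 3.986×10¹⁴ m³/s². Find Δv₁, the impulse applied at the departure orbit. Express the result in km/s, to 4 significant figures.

r₁ = 6371 + 760.5 = 7131.5 km = 7.1315×10⁶ m.
r₂ = 6371 + 18230 = 24601 km = 2.4601×10⁷ m.
Transfer ellipse a_t = (r₁ + r₂)/2 = 1.587×10⁷ m.
At r₁: circular v_c1 = √(μ/r₁) = 7476 m/s; transfer-perigee v_p = √[μ(2/r₁ − 1/a_t)] = 9309 m/s.
Δv₁ = v_p − v_c1 = 1833 m/s.
= 1.833 km/s.

Δv ≈ 1.833 km/s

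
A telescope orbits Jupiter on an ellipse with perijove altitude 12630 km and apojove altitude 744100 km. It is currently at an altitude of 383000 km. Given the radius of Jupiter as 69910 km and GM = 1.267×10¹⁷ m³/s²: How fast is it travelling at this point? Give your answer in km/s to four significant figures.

r_p = 69910 + 12630 = 82540 km = 8.2540×10⁷ m.
r_a = 69910 + 744100 = 814010 km = 8.1401×10⁸ m.
r = 69910 + 383000 = 4.5291×10⁵ km = 4.529×10⁸ m.
Semi-major axis a = (r_p + r_a)/2 = 4.4828×10⁵ km = 4.483×10⁸ m.
Vis-viva: v² = μ(2/r − 1/a) = 1.267×10¹⁷ × (4.416×10⁻⁹ − 2.231×10⁻⁹) = 2.769×10⁸ m²/s².
v = 16640 m/s = 16.64 km/s.

v ≈ 16.64 km/s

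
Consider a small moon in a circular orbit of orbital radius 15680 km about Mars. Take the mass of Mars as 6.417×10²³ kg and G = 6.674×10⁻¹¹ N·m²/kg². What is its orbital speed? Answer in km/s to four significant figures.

μ = GM = 6.674×10⁻¹¹ × 6.417×10²³ = 4.283×10¹³ m³/s².
r = 15680 km = 1.568×10⁷ m.
For a circular orbit v = √(μ/r) = √(4.283×10¹³ / 1.568×10⁷) = √(2.731×10⁶) = 1653 m/s.
That is 1.653 km/s.

v ≈ 1.653 km/s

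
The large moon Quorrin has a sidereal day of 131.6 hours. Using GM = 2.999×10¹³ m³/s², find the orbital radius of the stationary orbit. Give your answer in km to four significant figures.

T = 131.6 hours = 4.738×10⁵ s.
A synchronous orbit has period T, so by Kepler's third law a = (μT²/4π²)^(1/3).
μT²/4π² = 2.999×10¹³ × (4.738×10⁵)² / 39.48 = 1.705×10²³ m³.
a = 5.545×10⁷ m = 55451 km.

r_sync ≈ 55450 km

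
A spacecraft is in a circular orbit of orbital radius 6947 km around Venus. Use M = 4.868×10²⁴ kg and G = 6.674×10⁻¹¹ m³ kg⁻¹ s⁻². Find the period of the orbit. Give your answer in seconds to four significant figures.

μ = GM = 6.674×10⁻¹¹ × 4.868×10²⁴ = 3.249×10¹⁴ m³/s².
r = 6947 km = 6.947×10⁶ m.
Kepler's third law: T = 2π√(r³/μ) = 2π√((6.947×10⁶)³ / 3.249×10¹⁴).
r³/μ = 1.032×10⁶ s², so T = 2π × 1.016×10³ = 6.383×10³ s.

T ≈ 6383 seconds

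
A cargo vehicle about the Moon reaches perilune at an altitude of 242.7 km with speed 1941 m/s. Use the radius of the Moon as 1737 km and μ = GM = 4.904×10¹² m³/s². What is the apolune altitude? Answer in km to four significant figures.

apolune altitude ≈ 4548 km

r_p = 1737 + 242.7 = 1979.7 km = 1.980×10⁶ m.
Specific energy ε = v²/2 − μ/r = -5.934×10⁵ J/kg, so a = −μ/(2ε) = 4.132×10⁶ m.
The apsides satisfy r_p + r_a = 2a, so the apolune radius is 2a − r_p = 6.285×10⁶ m = 6284.5 km.
Apolune altitude = 6284.5 − 1737 = 4547.5 km.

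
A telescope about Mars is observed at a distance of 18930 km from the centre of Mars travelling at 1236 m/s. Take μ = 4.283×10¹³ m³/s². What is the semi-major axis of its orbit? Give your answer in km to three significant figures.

a ≈ 14300 km

r = 1.893×10⁷ m.
Vis-viva rearranged: 1/a = 2/r − v²/μ = 1.057×10⁻⁷ − 3.567×10⁻⁸ = 6.998×10⁻⁸ m⁻¹.
a = 1.429×10⁷ m = 14289 km.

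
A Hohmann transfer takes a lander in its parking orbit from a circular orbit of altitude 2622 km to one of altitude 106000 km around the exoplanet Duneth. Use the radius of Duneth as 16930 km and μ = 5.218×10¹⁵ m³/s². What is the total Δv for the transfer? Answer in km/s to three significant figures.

Δv_total ≈ 8.23 km/s

r₁ = 16930 + 2622 = 19552 km = 1.9552×10⁷ m.
r₂ = 16930 + 106000 = 122930 km = 1.2293×10⁸ m.
Transfer ellipse a_t = (r₁ + r₂)/2 = 7.124×10⁷ m.
At r₁: circular v_c1 = √(μ/r₁) = 16340 m/s; transfer-periapsis v_p = √[μ(2/r₁ − 1/a_t)] = 21460 m/s.
Δv₁ = v_p − v_c1 = 5123 m/s.
At r₂: circular v_c2 = √(μ/r₂) = 6515 m/s; transfer-apoapsis v_a = √[μ(2/r₂ − 1/a_t)] = 3413 m/s.
Δv₂ = v_c2 − v_a = 3102 m/s.
Total Δv = Δv₁ + Δv₂ = 8225 m/s = 8.225 km/s.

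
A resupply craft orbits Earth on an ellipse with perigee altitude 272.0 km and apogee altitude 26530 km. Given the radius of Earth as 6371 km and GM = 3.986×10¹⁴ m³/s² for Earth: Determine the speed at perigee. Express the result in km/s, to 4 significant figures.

r_p = 6371 + 272.0 = 6643.0 km = 6.6430×10⁶ m.
r_a = 6371 + 26530 = 32901 km = 3.2901×10⁷ m.
Semi-major axis a = (r_p + r_a)/2 = 19772 km = 1.977×10⁷ m.
Vis-viva: v² = μ(2/r − 1/a) = 3.986×10¹⁴ × (3.011×10⁻⁷ − 5.058×10⁻⁸) = 9.985×10⁷ m²/s².
v = 9992 m/s = 9.992 km/s.

v ≈ 9.992 km/s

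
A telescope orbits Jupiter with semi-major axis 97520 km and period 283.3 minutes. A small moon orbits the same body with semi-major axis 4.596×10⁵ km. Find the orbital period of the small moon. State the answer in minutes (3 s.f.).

Kepler's third law: T² ∝ a³, so T₂ = T₁ (a₂/a₁)^(3/2).
a₂/a₁ = 4.713, (a₂/a₁)^(3/2) = 10.23.
T₂ = 283.3 × 10.23 = 2899 minutes.

T₂ ≈ 2900 minutes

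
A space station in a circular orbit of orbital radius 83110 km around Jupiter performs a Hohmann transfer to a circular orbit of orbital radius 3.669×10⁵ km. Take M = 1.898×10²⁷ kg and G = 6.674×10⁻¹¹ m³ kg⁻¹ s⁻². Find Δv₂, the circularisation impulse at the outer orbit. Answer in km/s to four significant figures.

μ = GM = 6.674×10⁻¹¹ × 1.898×10²⁷ = 1.267×10¹⁷ m³/s².
r₁ = 83110 km = 8.311×10⁷ m.
r₂ = 3.669×10⁵ km = 3.669×10⁸ m.
Transfer ellipse a_t = (r₁ + r₂)/2 = 2.250×10⁸ m.
At r₁: circular v_c1 = √(μ/r₁) = 39040 m/s; transfer-perijove v_p = √[μ(2/r₁ − 1/a_t)] = 49850 m/s.
At r₂: circular v_c2 = √(μ/r₂) = 18580 m/s; transfer-apojove v_a = √[μ(2/r₂ − 1/a_t)] = 11290 m/s.
Δv₂ = v_c2 − v_a = 7288 m/s.
= 7.288 km/s.

Δv ≈ 7.288 km/s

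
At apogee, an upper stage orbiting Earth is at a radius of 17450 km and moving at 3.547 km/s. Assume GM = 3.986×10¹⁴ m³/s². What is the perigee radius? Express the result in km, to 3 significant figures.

perigee radius ≈ 6630 km

r_a = 1.745×10⁷ m.
Specific energy ε = v²/2 − μ/r = -1.655×10⁷ J/kg, so a = −μ/(2ε) = 1.204×10⁷ m.
The apsides satisfy r_p + r_a = 2a, so the perigee radius is 2a − r_a = 6.632×10⁶ m = 6632.0 km.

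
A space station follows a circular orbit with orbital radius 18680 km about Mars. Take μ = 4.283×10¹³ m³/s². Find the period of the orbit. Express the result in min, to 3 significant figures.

r = 18680 km = 1.868×10⁷ m.
Kepler's third law: T = 2π√(r³/μ) = 2π√((1.868×10⁷)³ / 4.283×10¹³).
r³/μ = 1.522×10⁸ s², so T = 2π × 1.234×10⁴ = 7.751×10⁴ s.
Converting: 7.751×10⁴ s ÷ 60.00 = 1292 min.

T ≈ 1290 min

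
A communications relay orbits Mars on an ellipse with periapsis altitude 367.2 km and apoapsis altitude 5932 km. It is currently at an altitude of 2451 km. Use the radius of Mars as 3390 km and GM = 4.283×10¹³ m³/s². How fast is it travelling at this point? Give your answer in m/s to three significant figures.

r_p = 3390 + 367.2 = 3757.2 km = 3.7572×10⁶ m.
r_a = 3390 + 5932 = 9322.0 km = 9.3220×10⁶ m.
r = 3390 + 2451 = 5841.0 km = 5.841×10⁶ m.
Semi-major axis a = (r_p + r_a)/2 = 6539.6 km = 6.540×10⁶ m.
Vis-viva: v² = μ(2/r − 1/a) = 4.283×10¹³ × (3.424×10⁻⁷ − 1.529×10⁻⁷) = 8.116×10⁶ m²/s².
v = 2849 m/s.

v ≈ 2850 m/s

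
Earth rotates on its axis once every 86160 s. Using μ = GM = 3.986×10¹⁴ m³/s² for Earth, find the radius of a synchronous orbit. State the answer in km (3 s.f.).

A synchronous orbit has period T, so by Kepler's third law a = (μT²/4π²)^(1/3).
μT²/4π² = 3.986×10¹⁴ × (8.616×10⁴)² / 39.48 = 7.495×10²² m³.
a = 4.216×10⁷ m = 42163 km.

r_sync ≈ 42200 km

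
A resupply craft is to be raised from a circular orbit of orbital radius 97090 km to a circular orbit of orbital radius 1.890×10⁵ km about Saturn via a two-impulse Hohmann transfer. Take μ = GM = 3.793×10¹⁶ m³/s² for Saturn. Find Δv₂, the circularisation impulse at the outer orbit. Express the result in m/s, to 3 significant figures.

r₁ = 97090 km = 9.709×10⁷ m.
r₂ = 1.890×10⁵ km = 1.890×10⁸ m.
Transfer ellipse a_t = (r₁ + r₂)/2 = 1.430×10⁸ m.
At r₁: circular v_c1 = √(μ/r₁) = 19770 m/s; transfer-perikrone v_p = √[μ(2/r₁ − 1/a_t)] = 22720 m/s.
At r₂: circular v_c2 = √(μ/r₂) = 14170 m/s; transfer-apokrone v_a = √[μ(2/r₂ − 1/a_t)] = 11670 m/s.
Δv₂ = v_c2 − v_a = 2495 m/s.

Δv ≈ 2500 m/s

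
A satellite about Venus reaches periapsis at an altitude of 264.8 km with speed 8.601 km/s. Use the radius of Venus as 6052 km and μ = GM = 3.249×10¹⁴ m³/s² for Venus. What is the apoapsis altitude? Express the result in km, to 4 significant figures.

apoapsis altitude ≈ 10120 km

r_p = 6052 + 264.8 = 6316.8 km = 6.317×10⁶ m.
Specific energy ε = v²/2 − μ/r = -1.445×10⁷ J/kg, so a = −μ/(2ε) = 1.125×10⁷ m.
The apsides satisfy r_p + r_a = 2a, so the apoapsis radius is 2a − r_p = 1.617×10⁷ m = 16174 km.
Apoapsis altitude = 16174 − 6052 = 10122 km.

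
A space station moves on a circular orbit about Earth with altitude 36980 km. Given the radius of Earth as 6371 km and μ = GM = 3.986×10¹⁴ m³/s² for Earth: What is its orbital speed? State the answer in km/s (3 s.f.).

r = 6371 + 36980 = 43351 km = 4.3351×10⁷ m.
For a circular orbit v = √(μ/r) = √(3.986×10¹⁴ / 4.335×10⁷) = √(9.195×10⁶) = 3032 m/s.
That is 3.032 km/s.

v ≈ 3.03 km/s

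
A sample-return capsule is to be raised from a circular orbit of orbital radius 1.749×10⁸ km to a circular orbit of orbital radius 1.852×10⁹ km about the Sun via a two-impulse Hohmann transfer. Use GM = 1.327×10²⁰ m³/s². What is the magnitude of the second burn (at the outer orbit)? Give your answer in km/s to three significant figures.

r₁ = 1.749×10⁸ km = 1.749×10¹¹ m.
r₂ = 1.852×10⁹ km = 1.852×10¹² m.
Transfer ellipse a_t = (r₁ + r₂)/2 = 1.013×10¹² m.
At r₁: circular v_c1 = √(μ/r₁) = 27540 m/s; transfer-perihelion v_p = √[μ(2/r₁ − 1/a_t)] = 37240 m/s.
At r₂: circular v_c2 = √(μ/r₂) = 8465 m/s; transfer-aphelion v_a = √[μ(2/r₂ − 1/a_t)] = 3516 m/s.
Δv₂ = v_c2 − v_a = 4948 m/s.
= 4.948 km/s.

Δv ≈ 4.95 km/s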